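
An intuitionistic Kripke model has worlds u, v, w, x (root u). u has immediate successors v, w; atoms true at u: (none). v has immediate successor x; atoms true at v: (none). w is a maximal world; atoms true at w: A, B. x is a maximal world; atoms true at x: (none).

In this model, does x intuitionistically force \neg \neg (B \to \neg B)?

x \Vdash \neg \neg (B \to \neg B): no world accessible from x forces \neg (B \to \neg B).

Yes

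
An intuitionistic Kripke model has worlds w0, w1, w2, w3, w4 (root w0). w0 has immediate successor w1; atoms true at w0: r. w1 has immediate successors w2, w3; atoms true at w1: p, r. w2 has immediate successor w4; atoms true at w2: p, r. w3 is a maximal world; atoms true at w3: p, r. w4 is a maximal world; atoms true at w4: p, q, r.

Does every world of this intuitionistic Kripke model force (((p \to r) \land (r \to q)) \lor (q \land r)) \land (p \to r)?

No

Not every world: w0 \nVdash (((p \to r) \land (r \to q)) \lor (q \land r)) \land (p \to r).
w0 \nVdash (((p \to r) \land (r \to q)) \lor (q \land r)) \land (p \to r) since w0 fails ((p \to r) \land (r \to q)) \lor (q \land r).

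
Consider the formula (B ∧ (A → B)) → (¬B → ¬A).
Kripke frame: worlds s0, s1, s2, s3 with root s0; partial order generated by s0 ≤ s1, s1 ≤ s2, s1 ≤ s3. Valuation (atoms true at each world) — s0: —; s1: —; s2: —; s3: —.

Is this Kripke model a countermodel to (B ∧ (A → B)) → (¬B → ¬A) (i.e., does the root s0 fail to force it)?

s0 ⊩ (B ∧ (A → B)) → (¬B → ¬A) vacuously: no world accessible from s0 forces the antecedent B ∧ (A → B).
So the root s0 forces (B ∧ (A → B)) → (¬B → ¬A); the model is not a countermodel.

No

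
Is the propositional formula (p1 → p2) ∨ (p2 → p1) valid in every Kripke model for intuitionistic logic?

No

This is the Gödel–Dummett linearity axiom, which is not intuitionistically valid.
A Kripke countermodel: worlds w0, w1, w2; order generated by w0 ≤ w1, w0 ≤ w2; atoms true at each world — w0:{}; w1:{p1}; w2:{p2}.
w0 ⊮ (p1 → p2) ∨ (p2 → p1): neither disjunct is forced at w0.
w0 ⊮ p1 → p2: at the accessible world w1, w1 ⊩ p1 but w1 ⊮ p2.
w1 lacks atom p2, so w1 ⊮ p2.
So the root w0 does not force the formula.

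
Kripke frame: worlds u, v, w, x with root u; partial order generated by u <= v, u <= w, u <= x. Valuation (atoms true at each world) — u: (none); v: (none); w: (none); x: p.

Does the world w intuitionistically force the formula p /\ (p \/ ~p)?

No

w ||-/- p /\ (p \/ ~p) since w fails p.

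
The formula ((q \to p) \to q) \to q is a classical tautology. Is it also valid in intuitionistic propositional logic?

This is Peirce's law, which is not intuitionistically valid.
A Kripke countermodel: worlds 0, 1; order generated by 0 \le 1; atoms true at each world — 0:{}; 1:{q}.
0 \nVdash ((q \to p) \to q) \to q: already at 0 itself, 0 \Vdash (q \to p) \to q but 0 \nVdash q.
0 lacks atom q, so 0 \nVdash q.
So the root 0 does not force the formula.

No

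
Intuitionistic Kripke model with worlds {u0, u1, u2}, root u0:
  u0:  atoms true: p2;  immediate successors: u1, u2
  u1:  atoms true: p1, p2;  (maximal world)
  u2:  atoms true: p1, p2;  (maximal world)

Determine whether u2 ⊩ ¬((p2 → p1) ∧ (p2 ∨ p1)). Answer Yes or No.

No

u2 ⊮ ¬((p2 → p1) ∧ (p2 ∨ p1)) since u2 is accessible from u2 and u2 ⊩ (p2 → p1) ∧ (p2 ∨ p1).
u2 ⊩ (p2 → p1) ∧ (p2 ∨ p1) since u2 forces both conjuncts.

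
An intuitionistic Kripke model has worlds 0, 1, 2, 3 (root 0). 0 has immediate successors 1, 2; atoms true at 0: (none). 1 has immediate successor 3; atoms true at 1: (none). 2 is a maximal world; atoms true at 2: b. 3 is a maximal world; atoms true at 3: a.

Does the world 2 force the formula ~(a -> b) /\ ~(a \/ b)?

2 ||-/- ~(a -> b) /\ ~(a \/ b) since 2 fails ~(a -> b).

No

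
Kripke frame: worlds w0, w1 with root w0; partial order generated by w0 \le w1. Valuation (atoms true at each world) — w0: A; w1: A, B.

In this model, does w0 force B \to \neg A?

No

w0 \nVdash B \to \neg A: at the accessible world w1, w1 \Vdash B but w1 \nVdash \neg A.
w1 \nVdash \neg A since w1 is accessible from w1 and w1 \Vdash A.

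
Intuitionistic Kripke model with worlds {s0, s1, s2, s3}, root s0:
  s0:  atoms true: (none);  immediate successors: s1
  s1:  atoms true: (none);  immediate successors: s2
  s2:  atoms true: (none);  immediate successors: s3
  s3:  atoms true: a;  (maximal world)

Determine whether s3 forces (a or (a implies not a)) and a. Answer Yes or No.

Yes

s3 forces (a or (a implies not a)) and a since s3 forces both conjuncts.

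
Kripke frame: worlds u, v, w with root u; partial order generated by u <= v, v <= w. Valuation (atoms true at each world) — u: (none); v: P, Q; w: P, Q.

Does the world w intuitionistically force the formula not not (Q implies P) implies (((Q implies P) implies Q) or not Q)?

w forces not not (Q implies P) implies (((Q implies P) implies Q) or not Q): every world accessible from w that forces not not (Q implies P) (namely w) also forces ((Q implies P) implies Q) or not Q.

Yes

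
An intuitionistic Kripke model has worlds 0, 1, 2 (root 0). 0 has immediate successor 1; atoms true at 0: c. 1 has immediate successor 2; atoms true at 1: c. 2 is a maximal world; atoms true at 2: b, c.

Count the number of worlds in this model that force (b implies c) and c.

0: forces it.
1: forces it.
2: forces it.
Worlds forcing the formula: {0, 1, 2}.

3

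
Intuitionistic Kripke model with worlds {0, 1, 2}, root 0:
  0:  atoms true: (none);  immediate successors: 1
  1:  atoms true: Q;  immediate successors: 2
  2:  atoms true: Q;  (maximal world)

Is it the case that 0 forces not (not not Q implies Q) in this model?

0 does not force not (not not Q implies Q) since 1 is accessible from 0 and 1 forces not not Q implies Q.
1 forces not not Q implies Q: every world accessible from 1 that forces not not Q (namely 1, 2) also forces Q.

No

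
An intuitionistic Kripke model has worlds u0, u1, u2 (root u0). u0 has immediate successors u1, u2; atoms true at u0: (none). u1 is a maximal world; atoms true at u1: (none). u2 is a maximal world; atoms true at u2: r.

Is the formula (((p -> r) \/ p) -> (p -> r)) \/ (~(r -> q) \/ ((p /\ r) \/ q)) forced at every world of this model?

u0 ||- (((p -> r) \/ p) -> (p -> r)) \/ (~(r -> q) \/ ((p /\ r) \/ q)) via the disjunct ((p -> r) \/ p) -> (p -> r).
Since the root u0 forces (((p -> r) \/ p) -> (p -> r)) \/ (~(r -> q) \/ ((p /\ r) \/ q)) and forcing is persistent (monotone upward), every world forces it.

Yes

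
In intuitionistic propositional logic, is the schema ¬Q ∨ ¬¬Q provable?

No

This is the weak law of excluded middle, which is not intuitionistically valid.
A Kripke countermodel: worlds u, v, w; order generated by u ≤ v, u ≤ w; atoms true at each world — u:{}; v:{Q}; w:{}.
u ⊮ ¬Q ∨ ¬¬Q: neither disjunct is forced at u.
u ⊮ ¬Q since v is accessible from u and v ⊩ Q.
So the root u does not force the formula.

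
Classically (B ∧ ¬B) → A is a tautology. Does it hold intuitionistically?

Yes

This is an instance of ex falso quodlibet, which is intuitionistically derivable.
No world can force both B and ¬B, so the antecedent B ∧ ¬B is never forced and the implication holds vacuously at every world.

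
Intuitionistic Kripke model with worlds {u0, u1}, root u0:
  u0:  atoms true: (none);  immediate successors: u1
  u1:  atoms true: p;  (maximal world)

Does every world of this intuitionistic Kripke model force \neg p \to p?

u0 \Vdash \neg p \to p vacuously: no world accessible from u0 forces the antecedent \neg p.
Since the root u0 forces \neg p \to p and forcing is persistent (monotone upward), every world forces it.

Yes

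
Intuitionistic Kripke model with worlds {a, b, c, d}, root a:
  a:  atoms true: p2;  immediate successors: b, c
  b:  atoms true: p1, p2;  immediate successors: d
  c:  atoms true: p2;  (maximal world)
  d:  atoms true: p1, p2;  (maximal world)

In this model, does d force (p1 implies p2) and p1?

d forces (p1 implies p2) and p1 since d forces both conjuncts.

Yes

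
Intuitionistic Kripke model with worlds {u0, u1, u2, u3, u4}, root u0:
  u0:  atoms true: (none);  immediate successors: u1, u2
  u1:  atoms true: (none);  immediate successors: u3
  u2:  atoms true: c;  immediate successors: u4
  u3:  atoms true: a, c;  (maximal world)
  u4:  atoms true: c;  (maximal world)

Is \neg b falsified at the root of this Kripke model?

u0 \Vdash \neg b: no world accessible from u0 forces b.
So the root u0 forces \neg b; the model is not a countermodel.

No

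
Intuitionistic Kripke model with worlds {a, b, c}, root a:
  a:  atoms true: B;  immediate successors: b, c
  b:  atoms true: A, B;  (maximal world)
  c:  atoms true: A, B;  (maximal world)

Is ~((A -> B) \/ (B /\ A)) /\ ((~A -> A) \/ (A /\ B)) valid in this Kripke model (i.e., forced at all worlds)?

Not every world: a ||-/- ~((A -> B) \/ (B /\ A)) /\ ((~A -> A) \/ (A /\ B)).
a ||-/- ~((A -> B) \/ (B /\ A)) /\ ((~A -> A) \/ (A /\ B)) since a fails ~((A -> B) \/ (B /\ A)).

No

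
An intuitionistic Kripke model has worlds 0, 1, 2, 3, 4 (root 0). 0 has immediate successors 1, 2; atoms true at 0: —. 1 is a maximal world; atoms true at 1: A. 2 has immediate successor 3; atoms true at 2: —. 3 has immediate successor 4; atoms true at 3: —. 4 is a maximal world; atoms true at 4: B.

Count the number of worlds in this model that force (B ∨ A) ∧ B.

1

0: does not force it — 0 ⊮ (B ∨ A) ∧ B since 0 fails B ∨ A.
1: does not force it — 1 ⊮ (B ∨ A) ∧ B since 1 fails B.
2: does not force it.
3: does not force it.
4: forces it.
Worlds forcing the formula: {4}.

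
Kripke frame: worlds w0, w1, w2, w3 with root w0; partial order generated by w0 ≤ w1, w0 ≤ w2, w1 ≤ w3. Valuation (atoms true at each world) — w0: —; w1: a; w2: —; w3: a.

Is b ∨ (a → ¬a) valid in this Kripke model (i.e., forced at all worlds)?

No

Not every world: w0 ⊮ b ∨ (a → ¬a).
w0 ⊮ b ∨ (a → ¬a): neither disjunct is forced at w0.
w0 lacks atom b, so w0 ⊮ b.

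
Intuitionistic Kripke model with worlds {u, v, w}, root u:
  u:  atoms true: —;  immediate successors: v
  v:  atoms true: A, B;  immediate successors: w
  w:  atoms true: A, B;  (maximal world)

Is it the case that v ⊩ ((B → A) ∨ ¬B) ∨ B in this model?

v ⊩ ((B → A) ∨ ¬B) ∨ B via the disjunct (B → A) ∨ ¬B.

Yes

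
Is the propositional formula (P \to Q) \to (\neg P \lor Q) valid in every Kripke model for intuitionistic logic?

This is the material-implication-as-disjunction principle, which is not intuitionistically valid.
A Kripke countermodel: worlds 0, 1; order generated by 0 \le 1; atoms true at each world — 0:{}; 1:{P,Q}.
0 \nVdash (P \to Q) \to (\neg P \lor Q): already at 0 itself, 0 \Vdash P \to Q but 0 \nVdash \neg P \lor Q.
0 \nVdash \neg P \lor Q: neither disjunct is forced at 0.
0 \nVdash \neg P since 1 is accessible from 0 and 1 \Vdash P.
So the root 0 does not force the formula.

No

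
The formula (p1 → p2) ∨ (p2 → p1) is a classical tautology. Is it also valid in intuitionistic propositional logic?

This is the Gödel–Dummett linearity axiom, which is not intuitionistically valid.
A Kripke countermodel: worlds 0, 1, 2; order generated by 0 ≤ 1, 0 ≤ 2; atoms true at each world — 0:{}; 1:{p1}; 2:{p2}.
0 ⊮ (p1 → p2) ∨ (p2 → p1): neither disjunct is forced at 0.
0 ⊮ p1 → p2: at the accessible world 1, 1 ⊩ p1 but 1 ⊮ p2.
1 lacks atom p2, so 1 ⊮ p2.
So the root 0 does not force the formula.

No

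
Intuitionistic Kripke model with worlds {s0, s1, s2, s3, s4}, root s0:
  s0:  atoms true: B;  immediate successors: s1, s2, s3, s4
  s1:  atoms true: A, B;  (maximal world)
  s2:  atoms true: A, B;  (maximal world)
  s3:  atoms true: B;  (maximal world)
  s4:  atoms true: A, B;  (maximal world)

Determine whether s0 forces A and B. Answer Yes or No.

s0 does not force A and B since s0 fails A.

No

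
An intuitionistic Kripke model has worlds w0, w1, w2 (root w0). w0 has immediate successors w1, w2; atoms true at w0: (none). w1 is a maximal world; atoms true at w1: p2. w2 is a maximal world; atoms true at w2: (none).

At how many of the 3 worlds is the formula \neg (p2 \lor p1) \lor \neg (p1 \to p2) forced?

w0: does not force it — w0 \nVdash \neg (p2 \lor p1) \lor \neg (p1 \to p2): neither disjunct is forced at w0.
w1: does not force it — w1 \nVdash \neg (p2 \lor p1) \lor \neg (p1 \to p2): neither disjunct is forced at w1.
w2: forces it.
Worlds forcing the formula: {w2}.

1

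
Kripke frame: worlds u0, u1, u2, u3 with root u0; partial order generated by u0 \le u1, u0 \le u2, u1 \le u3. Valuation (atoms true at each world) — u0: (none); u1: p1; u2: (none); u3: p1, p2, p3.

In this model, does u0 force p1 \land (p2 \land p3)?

No

u0 \nVdash p1 \land (p2 \land p3) since u0 fails p1.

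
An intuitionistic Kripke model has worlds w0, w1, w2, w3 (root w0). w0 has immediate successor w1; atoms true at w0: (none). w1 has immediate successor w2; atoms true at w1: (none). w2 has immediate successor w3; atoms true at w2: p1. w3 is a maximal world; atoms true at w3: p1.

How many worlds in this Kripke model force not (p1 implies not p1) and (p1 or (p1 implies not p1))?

2

w0: does not force it — w0 does not force not (p1 implies not p1) and (p1 or (p1 implies not p1)) since w0 fails p1 or (p1 implies not p1).
w1: does not force it — w1 does not force not (p1 implies not p1) and (p1 or (p1 implies not p1)) since w1 fails p1 or (p1 implies not p1).
w2: forces it.
w3: forces it.
Worlds forcing the formula: {w2, w3}.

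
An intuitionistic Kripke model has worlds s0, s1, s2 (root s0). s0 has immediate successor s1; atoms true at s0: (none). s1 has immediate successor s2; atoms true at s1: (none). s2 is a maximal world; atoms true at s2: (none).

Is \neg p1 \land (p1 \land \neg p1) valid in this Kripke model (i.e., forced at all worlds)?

Not every world: s0 \nVdash \neg p1 \land (p1 \land \neg p1).
s0 \nVdash \neg p1 \land (p1 \land \neg p1) since s0 fails p1 \land \neg p1.

No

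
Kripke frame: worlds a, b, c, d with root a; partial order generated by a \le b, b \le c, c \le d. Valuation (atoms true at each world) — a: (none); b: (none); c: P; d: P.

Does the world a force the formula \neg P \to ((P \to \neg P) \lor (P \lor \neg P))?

a \Vdash \neg P \to ((P \to \neg P) \lor (P \lor \neg P)) vacuously: no world accessible from a forces the antecedent \neg P.

Yes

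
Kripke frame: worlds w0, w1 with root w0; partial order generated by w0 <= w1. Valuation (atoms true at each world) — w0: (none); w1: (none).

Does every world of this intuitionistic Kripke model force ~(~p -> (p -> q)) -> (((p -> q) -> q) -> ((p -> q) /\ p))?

Yes

w0 ||- ~(~p -> (p -> q)) -> (((p -> q) -> q) -> ((p -> q) /\ p)) vacuously: no world accessible from w0 forces the antecedent ~(~p -> (p -> q)).
Since the root w0 forces ~(~p -> (p -> q)) -> (((p -> q) -> q) -> ((p -> q) /\ p)) and forcing is persistent (monotone upward), every world forces it.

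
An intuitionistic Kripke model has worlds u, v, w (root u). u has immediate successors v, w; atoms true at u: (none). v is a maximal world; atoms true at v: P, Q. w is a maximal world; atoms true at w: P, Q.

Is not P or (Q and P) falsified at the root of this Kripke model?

u does not force not P or (Q and P): neither disjunct is forced at u.
u does not force not P since v is accessible from u and v forces P.
So the root u does not force not P or (Q and P); the model is a countermodel.

Yes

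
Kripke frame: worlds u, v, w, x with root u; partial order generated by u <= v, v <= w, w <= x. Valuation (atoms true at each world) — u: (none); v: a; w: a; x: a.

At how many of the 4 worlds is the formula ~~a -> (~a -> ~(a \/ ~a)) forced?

u: forces it.
v: forces it.
w: forces it.
x: forces it.
Worlds forcing the formula: {u, v, w, x}.

4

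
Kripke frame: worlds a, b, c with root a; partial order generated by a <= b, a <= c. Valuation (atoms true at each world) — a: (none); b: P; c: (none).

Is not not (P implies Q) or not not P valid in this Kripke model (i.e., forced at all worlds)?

No

Not every world: a does not force not not (P implies Q) or not not P.
a does not force not not (P implies Q) or not not P: neither disjunct is forced at a.
a does not force not not (P implies Q) since b is accessible from a and b forces not (P implies Q).
b forces not (P implies Q): no world accessible from b forces P implies Q.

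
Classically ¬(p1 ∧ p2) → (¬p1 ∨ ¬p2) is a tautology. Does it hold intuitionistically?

No

This is the constructively invalid direction of De Morgan's law for conjunction, which is not intuitionistically valid.
A Kripke countermodel: worlds w0, w1, w2; order generated by w0 ≤ w1, w0 ≤ w2; atoms true at each world — w0:{}; w1:{p1}; w2:{p2}.
w0 ⊮ ¬(p1 ∧ p2) → (¬p1 ∨ ¬p2): already at w0 itself, w0 ⊩ ¬(p1 ∧ p2) but w0 ⊮ ¬p1 ∨ ¬p2.
w0 ⊮ ¬p1 ∨ ¬p2: neither disjunct is forced at w0.
w0 ⊮ ¬p1 since w1 is accessible from w0 and w1 ⊩ p1.
So the root w0 does not force the formula.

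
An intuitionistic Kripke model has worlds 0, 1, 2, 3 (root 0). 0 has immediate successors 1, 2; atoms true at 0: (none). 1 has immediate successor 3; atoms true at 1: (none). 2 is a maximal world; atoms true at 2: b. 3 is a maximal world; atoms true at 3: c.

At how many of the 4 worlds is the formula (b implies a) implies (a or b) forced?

1

0: does not force it — 0 does not force (b implies a) implies (a or b): at the accessible world 1, 1 forces b implies a but 1 does not force a or b.
1: does not force it — 1 does not force (b implies a) implies (a or b): already at 1 itself, 1 forces b implies a but 1 does not force a or b.
2: forces it.
3: does not force it — 3 does not force (b implies a) implies (a or b): already at 3 itself, 3 forces b implies a but 3 does not force a or b.
Worlds forcing the formula: {2}.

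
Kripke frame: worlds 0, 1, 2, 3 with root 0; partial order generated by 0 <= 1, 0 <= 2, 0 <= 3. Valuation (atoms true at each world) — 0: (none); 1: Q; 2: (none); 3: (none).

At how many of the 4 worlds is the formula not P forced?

0: forces it.
1: forces it.
2: forces it.
3: forces it.
Worlds forcing the formula: {0, 1, 2, 3}.

4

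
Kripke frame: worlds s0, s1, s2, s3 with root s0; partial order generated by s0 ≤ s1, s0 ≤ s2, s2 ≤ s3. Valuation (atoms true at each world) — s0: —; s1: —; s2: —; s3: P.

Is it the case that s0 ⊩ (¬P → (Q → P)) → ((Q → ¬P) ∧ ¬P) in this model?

No

s0 ⊮ (¬P → (Q → P)) → ((Q → ¬P) ∧ ¬P): already at s0 itself, s0 ⊩ ¬P → (Q → P) but s0 ⊮ (Q → ¬P) ∧ ¬P.
s0 ⊮ (Q → ¬P) ∧ ¬P since s0 fails ¬P.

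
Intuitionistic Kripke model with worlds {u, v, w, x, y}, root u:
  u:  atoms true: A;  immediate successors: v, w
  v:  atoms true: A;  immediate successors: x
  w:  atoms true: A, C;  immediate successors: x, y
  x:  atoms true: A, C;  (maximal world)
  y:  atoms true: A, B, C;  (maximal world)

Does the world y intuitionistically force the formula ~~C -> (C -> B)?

Yes

y ||- ~~C -> (C -> B): every world accessible from y that forces ~~C (namely y) also forces C -> B.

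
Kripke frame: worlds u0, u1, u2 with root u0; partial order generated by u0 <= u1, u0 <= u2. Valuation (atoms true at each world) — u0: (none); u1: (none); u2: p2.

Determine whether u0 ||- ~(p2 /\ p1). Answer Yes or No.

u0 ||- ~(p2 /\ p1): no world accessible from u0 forces p2 /\ p1.

Yes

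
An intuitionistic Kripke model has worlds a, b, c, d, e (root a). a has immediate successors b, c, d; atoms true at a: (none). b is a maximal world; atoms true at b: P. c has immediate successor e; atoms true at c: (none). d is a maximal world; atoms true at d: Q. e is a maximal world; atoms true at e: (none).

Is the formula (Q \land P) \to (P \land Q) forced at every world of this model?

Yes

a \Vdash (Q \land P) \to (P \land Q) vacuously: no world accessible from a forces the antecedent Q \land P.
Since the root a forces (Q \land P) \to (P \land Q) and forcing is persistent (monotone upward), every world forces it.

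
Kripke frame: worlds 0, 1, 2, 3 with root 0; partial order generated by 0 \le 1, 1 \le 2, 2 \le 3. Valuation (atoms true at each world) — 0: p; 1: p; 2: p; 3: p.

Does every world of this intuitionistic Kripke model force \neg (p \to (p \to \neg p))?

0 \Vdash \neg (p \to (p \to \neg p)): no world accessible from 0 forces p \to (p \to \neg p).
Since the root 0 forces \neg (p \to (p \to \neg p)) and forcing is persistent (monotone upward), every world forces it.

Yes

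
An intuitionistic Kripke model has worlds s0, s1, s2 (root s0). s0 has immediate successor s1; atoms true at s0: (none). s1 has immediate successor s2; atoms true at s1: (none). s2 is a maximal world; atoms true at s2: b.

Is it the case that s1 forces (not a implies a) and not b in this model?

s1 does not force (not a implies a) and not b since s1 fails not a implies a.

No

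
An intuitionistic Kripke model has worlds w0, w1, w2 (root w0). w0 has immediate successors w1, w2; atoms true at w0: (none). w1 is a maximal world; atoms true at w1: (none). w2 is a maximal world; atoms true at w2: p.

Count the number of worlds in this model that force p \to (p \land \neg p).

w0: does not force it — w0 \nVdash p \to (p \land \neg p): at the accessible world w2, w2 \Vdash p but w2 \nVdash p \land \neg p.
w1: forces it.
w2: does not force it — w2 \nVdash p \to (p \land \neg p): already at w2 itself, w2 \Vdash p but w2 \nVdash p \land \neg p.
Worlds forcing the formula: {w1}.

1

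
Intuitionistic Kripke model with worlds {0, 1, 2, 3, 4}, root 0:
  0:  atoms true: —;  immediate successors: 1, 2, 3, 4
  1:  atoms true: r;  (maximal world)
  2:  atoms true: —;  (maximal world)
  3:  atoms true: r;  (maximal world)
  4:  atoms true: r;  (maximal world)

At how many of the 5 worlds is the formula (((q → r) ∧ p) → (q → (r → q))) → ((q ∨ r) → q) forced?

1

0: does not force it — 0 ⊮ (((q → r) ∧ p) → (q → (r → q))) → ((q ∨ r) → q): already at 0 itself, 0 ⊩ ((q → r) ∧ p) → (q → (r → q)) but 0 ⊮ (q ∨ r) → q.
1: does not force it.
2: forces it.
3: does not force it.
4: does not force it.
Worlds forcing the formula: {2}.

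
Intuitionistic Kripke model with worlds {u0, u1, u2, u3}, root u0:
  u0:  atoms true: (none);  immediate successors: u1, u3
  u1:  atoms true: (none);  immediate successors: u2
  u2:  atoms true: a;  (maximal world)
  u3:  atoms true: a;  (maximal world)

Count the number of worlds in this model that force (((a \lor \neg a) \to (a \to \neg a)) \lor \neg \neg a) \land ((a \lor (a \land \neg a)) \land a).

u0: does not force it — u0 \nVdash (((a \lor \neg a) \to (a \to \neg a)) \lor \neg \neg a) \land ((a \lor (a \land \neg a)) \land a) since u0 fails (a \lor (a \land \neg a)) \land a.
u1: does not force it — u1 \nVdash (((a \lor \neg a) \to (a \to \neg a)) \lor \neg \neg a) \land ((a \lor (a \land \neg a)) \land a) since u1 fails (a \lor (a \land \neg a)) \land a.
u2: forces it.
u3: forces it.
Worlds forcing the formula: {u2, u3}.

2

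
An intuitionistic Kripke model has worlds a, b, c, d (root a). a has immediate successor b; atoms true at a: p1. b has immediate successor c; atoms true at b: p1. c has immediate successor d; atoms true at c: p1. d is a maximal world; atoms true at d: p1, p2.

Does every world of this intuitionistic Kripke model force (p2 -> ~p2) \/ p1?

Yes

a ||- (p2 -> ~p2) \/ p1 via the disjunct p1.
Since the root a forces (p2 -> ~p2) \/ p1 and forcing is persistent (monotone upward), every world forces it.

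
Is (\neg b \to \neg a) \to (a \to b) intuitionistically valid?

No

This is the converse of contraposition, which is not intuitionistically valid.
A Kripke countermodel: worlds 0, 1; order generated by 0 \le 1; atoms true at each world — 0:{a}; 1:{a,b}.
0 \nVdash (\neg b \to \neg a) \to (a \to b): already at 0 itself, 0 \Vdash \neg b \to \neg a but 0 \nVdash a \to b.
0 \nVdash a \to b: already at 0 itself, 0 \Vdash a but 0 \nVdash b.
0 lacks atom b, so 0 \nVdash b.
So the root 0 does not force the formula.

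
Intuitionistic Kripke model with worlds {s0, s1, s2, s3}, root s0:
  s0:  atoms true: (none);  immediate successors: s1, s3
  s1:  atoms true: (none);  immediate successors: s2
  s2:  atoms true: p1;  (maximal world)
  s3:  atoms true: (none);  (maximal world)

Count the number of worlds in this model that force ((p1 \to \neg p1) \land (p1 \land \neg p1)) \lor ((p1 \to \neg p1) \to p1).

s0: does not force it — s0 \nVdash ((p1 \to \neg p1) \land (p1 \land \neg p1)) \lor ((p1 \to \neg p1) \to p1): neither disjunct is forced at s0.
s1: forces it.
s2: forces it.
s3: does not force it.
Worlds forcing the formula: {s1, s2}.

2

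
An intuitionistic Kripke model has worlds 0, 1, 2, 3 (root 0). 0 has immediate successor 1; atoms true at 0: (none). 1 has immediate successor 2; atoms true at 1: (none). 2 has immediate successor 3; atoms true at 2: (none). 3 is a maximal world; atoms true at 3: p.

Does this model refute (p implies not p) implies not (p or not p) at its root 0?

No

0 forces (p implies not p) implies not (p or not p) vacuously: no world accessible from 0 forces the antecedent p implies not p.
So the root 0 forces (p implies not p) implies not (p or not p); the model is not a countermodel.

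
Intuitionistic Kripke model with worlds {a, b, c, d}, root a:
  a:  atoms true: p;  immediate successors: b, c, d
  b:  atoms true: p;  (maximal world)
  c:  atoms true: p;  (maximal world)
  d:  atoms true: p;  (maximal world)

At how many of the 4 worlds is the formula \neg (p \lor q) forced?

a: does not force it — a \nVdash \neg (p \lor q) since a is accessible from a and a \Vdash p \lor q.
b: does not force it — b \nVdash \neg (p \lor q) since b is accessible from b and b \Vdash p \lor q.
c: does not force it — c \nVdash \neg (p \lor q) since c is accessible from c and c \Vdash p \lor q.
d: does not force it.
Worlds forcing the formula: { }.

0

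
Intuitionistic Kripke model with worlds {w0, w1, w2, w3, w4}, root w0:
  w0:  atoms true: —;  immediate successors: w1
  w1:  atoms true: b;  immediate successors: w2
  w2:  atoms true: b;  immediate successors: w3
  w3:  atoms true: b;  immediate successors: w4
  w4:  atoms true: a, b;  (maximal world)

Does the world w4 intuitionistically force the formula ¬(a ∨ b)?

No

w4 ⊮ ¬(a ∨ b) since w4 is accessible from w4 and w4 ⊩ a ∨ b.
w4 ⊩ a ∨ b via the disjunct a.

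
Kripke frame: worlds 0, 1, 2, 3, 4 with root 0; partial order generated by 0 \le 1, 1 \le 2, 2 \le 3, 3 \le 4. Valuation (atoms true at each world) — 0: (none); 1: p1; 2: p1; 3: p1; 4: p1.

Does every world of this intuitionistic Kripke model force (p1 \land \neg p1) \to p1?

Yes

0 \Vdash (p1 \land \neg p1) \to p1 vacuously: no world accessible from 0 forces the antecedent p1 \land \neg p1.
Since the root 0 forces (p1 \land \neg p1) \to p1 and forcing is persistent (monotone upward), every world forces it.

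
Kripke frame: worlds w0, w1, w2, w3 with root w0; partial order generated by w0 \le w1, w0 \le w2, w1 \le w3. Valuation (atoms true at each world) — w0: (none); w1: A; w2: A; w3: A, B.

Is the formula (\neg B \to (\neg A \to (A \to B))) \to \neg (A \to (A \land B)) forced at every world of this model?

No

Not every world: w0 \nVdash (\neg B \to (\neg A \to (A \to B))) \to \neg (A \to (A \land B)).
w0 \nVdash (\neg B \to (\neg A \to (A \to B))) \to \neg (A \to (A \land B)): already at w0 itself, w0 \Vdash \neg B \to (\neg A \to (A \to B)) but w0 \nVdash \neg (A \to (A \land B)).
w0 \nVdash \neg (A \to (A \land B)) since w3 is accessible from w0 and w3 \Vdash A \to (A \land B).
w3 \Vdash A \to (A \land B): every world accessible from w3 that forces A (namely w3) also forces A \land B.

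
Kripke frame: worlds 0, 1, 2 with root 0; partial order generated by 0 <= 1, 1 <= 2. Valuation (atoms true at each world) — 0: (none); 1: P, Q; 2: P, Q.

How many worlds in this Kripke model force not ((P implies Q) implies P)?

0

0: does not force it — 0 does not force not ((P implies Q) implies P) since 1 is accessible from 0 and 1 forces (P implies Q) implies P.
1: does not force it — 1 does not force not ((P implies Q) implies P) since 1 is accessible from 1 and 1 forces (P implies Q) implies P.
2: does not force it.
Worlds forcing the formula: { }.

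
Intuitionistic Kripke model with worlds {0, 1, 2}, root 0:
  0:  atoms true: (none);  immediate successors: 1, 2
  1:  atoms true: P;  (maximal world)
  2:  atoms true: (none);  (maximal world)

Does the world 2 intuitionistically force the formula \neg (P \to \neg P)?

2 \nVdash \neg (P \to \neg P) since 2 is accessible from 2 and 2 \Vdash P \to \neg P.
2 \Vdash P \to \neg P vacuously: no world accessible from 2 forces the antecedent P.

No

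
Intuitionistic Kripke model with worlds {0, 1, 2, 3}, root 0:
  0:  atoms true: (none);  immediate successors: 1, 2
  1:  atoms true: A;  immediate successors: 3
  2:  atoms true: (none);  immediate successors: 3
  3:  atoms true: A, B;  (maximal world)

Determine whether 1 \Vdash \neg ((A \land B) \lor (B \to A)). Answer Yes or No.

No

1 \nVdash \neg ((A \land B) \lor (B \to A)) since 1 is accessible from 1 and 1 \Vdash (A \land B) \lor (B \to A).
1 \Vdash (A \land B) \lor (B \to A) via the disjunct B \to A.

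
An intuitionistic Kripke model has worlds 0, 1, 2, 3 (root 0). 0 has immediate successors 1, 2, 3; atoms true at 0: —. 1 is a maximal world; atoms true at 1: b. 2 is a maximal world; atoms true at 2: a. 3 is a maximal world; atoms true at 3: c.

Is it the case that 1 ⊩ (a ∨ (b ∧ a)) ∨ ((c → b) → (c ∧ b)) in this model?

1 ⊮ (a ∨ (b ∧ a)) ∨ ((c → b) → (c ∧ b)): neither disjunct is forced at 1.
1 ⊮ a ∨ (b ∧ a): neither disjunct is forced at 1.
1 lacks atom a, so 1 ⊮ a.

No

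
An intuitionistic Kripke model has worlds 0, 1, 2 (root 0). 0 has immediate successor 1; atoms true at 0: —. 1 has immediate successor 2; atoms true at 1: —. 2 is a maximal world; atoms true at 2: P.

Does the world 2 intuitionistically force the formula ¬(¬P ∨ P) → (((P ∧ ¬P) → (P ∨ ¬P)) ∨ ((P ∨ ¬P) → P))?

2 ⊩ ¬(¬P ∨ P) → (((P ∧ ¬P) → (P ∨ ¬P)) ∨ ((P ∨ ¬P) → P)) vacuously: no world accessible from 2 forces the antecedent ¬(¬P ∨ P).

Yes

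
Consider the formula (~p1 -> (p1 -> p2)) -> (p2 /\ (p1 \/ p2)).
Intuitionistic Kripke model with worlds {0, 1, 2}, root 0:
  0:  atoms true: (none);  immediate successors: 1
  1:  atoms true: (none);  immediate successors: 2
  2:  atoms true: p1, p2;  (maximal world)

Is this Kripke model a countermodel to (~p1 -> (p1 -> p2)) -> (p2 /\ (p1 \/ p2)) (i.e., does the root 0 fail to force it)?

Yes

0 ||-/- (~p1 -> (p1 -> p2)) -> (p2 /\ (p1 \/ p2)): already at 0 itself, 0 ||- ~p1 -> (p1 -> p2) but 0 ||-/- p2 /\ (p1 \/ p2).
0 ||-/- p2 /\ (p1 \/ p2) since 0 fails p2.
So the root 0 does not force (~p1 -> (p1 -> p2)) -> (p2 /\ (p1 \/ p2)); the model is a countermodel.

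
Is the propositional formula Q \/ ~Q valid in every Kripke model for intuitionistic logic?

This is the law of excluded middle, which is not intuitionistically valid.
A Kripke countermodel: worlds s0, s1; order generated by s0 <= s1; atoms true at each world — s0:{}; s1:{Q}.
s0 ||-/- Q \/ ~Q: neither disjunct is forced at s0.
s0 lacks atom Q, so s0 ||-/- Q.
So the root s0 does not force the formula.

No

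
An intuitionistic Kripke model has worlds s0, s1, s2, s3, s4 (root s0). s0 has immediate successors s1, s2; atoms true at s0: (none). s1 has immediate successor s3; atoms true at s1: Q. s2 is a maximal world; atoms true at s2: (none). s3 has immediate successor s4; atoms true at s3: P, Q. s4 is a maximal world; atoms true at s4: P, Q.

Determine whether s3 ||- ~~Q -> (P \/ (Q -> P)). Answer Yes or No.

Yes

s3 ||- ~~Q -> (P \/ (Q -> P)): every world accessible from s3 that forces ~~Q (namely s3, s4) also forces P \/ (Q -> P).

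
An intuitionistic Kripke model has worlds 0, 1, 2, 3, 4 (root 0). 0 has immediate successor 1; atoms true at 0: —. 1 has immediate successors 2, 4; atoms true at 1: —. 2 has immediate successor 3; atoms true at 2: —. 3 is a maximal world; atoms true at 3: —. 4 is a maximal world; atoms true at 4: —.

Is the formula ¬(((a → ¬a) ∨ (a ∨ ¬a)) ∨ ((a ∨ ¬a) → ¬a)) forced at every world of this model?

No

Not every world: 0 ⊮ ¬(((a → ¬a) ∨ (a ∨ ¬a)) ∨ ((a ∨ ¬a) → ¬a)).
0 ⊮ ¬(((a → ¬a) ∨ (a ∨ ¬a)) ∨ ((a ∨ ¬a) → ¬a)) since 0 is accessible from 0 and 0 ⊩ ((a → ¬a) ∨ (a ∨ ¬a)) ∨ ((a ∨ ¬a) → ¬a).
0 ⊩ ((a → ¬a) ∨ (a ∨ ¬a)) ∨ ((a ∨ ¬a) → ¬a) via the disjunct (a → ¬a) ∨ (a ∨ ¬a).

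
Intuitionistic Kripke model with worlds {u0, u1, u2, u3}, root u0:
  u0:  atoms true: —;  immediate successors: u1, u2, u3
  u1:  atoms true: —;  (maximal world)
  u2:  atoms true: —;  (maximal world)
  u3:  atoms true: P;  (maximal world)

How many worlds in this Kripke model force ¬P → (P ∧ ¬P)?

u0: does not force it — u0 ⊮ ¬P → (P ∧ ¬P): at the accessible world u1, u1 ⊩ ¬P but u1 ⊮ P ∧ ¬P.
u1: does not force it — u1 ⊮ ¬P → (P ∧ ¬P): already at u1 itself, u1 ⊩ ¬P but u1 ⊮ P ∧ ¬P.
u2: does not force it.
u3: forces it.
Worlds forcing the formula: {u3}.

1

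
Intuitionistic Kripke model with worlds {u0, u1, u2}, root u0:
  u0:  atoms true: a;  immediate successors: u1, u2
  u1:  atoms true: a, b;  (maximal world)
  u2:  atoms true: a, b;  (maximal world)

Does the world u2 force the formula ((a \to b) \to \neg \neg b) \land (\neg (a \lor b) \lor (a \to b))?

u2 \Vdash ((a \to b) \to \neg \neg b) \land (\neg (a \lor b) \lor (a \to b)) since u2 forces both conjuncts.

Yes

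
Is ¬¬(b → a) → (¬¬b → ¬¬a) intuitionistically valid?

Yes

This is the distribution of double negation over implication, which is intuitionistically derivable.
Assume ¬¬(b → a) and ¬¬b; suppose ¬a. Then b → a would give ¬b (by contraposition), contradicting ¬¬b; so ¬(b → a), contradicting ¬¬(b → a). Hence ¬¬a.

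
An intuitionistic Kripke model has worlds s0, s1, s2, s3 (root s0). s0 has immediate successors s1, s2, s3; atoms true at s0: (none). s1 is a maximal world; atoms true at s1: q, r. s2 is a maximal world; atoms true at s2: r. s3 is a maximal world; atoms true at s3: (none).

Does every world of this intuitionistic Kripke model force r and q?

Not every world: s0 does not force r and q.
s0 does not force r and q since s0 fails r.

No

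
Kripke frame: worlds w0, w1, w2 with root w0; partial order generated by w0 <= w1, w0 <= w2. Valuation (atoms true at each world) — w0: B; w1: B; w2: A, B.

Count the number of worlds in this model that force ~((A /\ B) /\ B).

1

w0: does not force it — w0 ||-/- ~((A /\ B) /\ B) since w2 is accessible from w0 and w2 ||- (A /\ B) /\ B.
w1: forces it.
w2: does not force it — w2 ||-/- ~((A /\ B) /\ B) since w2 is accessible from w2 and w2 ||- (A /\ B) /\ B.
Worlds forcing the formula: {w1}.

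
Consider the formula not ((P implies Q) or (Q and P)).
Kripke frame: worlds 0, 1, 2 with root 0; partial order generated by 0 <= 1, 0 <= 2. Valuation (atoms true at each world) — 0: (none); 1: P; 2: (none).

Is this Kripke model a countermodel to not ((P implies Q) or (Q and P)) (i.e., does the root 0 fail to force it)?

Yes

0 does not force not ((P implies Q) or (Q and P)) since 2 is accessible from 0 and 2 forces (P implies Q) or (Q and P).
2 forces (P implies Q) or (Q and P) via the disjunct P implies Q.
So the root 0 does not force not ((P implies Q) or (Q and P)); the model is a countermodel.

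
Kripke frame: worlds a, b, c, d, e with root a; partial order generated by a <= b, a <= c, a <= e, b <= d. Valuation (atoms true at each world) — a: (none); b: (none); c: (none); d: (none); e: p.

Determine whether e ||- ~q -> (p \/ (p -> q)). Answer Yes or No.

Yes

e ||- ~q -> (p \/ (p -> q)): every world accessible from e that forces ~q (namely e) also forces p \/ (p -> q).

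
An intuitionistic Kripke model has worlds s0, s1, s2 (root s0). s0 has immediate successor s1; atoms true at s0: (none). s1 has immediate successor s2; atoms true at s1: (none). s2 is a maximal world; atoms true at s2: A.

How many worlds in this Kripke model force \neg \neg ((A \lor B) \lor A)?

3

s0: forces it.
s1: forces it.
s2: forces it.
Worlds forcing the formula: {s0, s1, s2}.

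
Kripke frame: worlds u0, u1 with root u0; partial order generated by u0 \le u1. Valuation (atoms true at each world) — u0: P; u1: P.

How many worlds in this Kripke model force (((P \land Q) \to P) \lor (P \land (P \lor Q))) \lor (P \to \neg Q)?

u0: forces it.
u1: forces it.
Worlds forcing the formula: {u0, u1}.

2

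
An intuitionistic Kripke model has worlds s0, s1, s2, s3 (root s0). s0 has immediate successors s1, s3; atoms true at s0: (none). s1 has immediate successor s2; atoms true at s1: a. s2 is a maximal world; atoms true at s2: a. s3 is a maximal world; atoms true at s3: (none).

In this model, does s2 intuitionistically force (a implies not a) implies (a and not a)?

Yes

s2 forces (a implies not a) implies (a and not a) vacuously: no world accessible from s2 forces the antecedent a implies not a.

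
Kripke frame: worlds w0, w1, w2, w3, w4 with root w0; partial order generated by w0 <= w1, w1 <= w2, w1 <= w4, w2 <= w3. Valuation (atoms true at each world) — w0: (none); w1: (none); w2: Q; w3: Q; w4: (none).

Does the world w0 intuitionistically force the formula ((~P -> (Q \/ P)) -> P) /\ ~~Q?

No

w0 ||-/- ((~P -> (Q \/ P)) -> P) /\ ~~Q since w0 fails (~P -> (Q \/ P)) -> P.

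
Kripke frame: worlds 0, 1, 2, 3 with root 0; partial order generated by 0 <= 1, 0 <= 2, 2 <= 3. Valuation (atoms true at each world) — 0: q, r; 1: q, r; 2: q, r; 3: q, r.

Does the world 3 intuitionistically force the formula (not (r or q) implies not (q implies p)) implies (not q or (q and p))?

3 does not force (not (r or q) implies not (q implies p)) implies (not q or (q and p)): already at 3 itself, 3 forces not (r or q) implies not (q implies p) but 3 does not force not q or (q and p).
3 does not force not q or (q and p): neither disjunct is forced at 3.
3 does not force not q since 3 is accessible from 3 and 3 forces q.

No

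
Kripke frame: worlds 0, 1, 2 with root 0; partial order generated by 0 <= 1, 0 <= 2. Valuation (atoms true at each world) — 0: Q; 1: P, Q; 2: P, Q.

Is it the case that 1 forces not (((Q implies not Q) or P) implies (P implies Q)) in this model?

1 does not force not (((Q implies not Q) or P) implies (P implies Q)) since 1 is accessible from 1 and 1 forces ((Q implies not Q) or P) implies (P implies Q).
1 forces ((Q implies not Q) or P) implies (P implies Q): every world accessible from 1 that forces (Q implies not Q) or P (namely 1) also forces P implies Q.

No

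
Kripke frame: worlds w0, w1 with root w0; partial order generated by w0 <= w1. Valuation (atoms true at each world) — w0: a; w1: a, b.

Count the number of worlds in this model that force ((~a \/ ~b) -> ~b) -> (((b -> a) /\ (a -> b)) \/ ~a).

w0: does not force it — w0 ||-/- ((~a \/ ~b) -> ~b) -> (((b -> a) /\ (a -> b)) \/ ~a): already at w0 itself, w0 ||- (~a \/ ~b) -> ~b but w0 ||-/- ((b -> a) /\ (a -> b)) \/ ~a.
w1: forces it.
Worlds forcing the formula: {w1}.

1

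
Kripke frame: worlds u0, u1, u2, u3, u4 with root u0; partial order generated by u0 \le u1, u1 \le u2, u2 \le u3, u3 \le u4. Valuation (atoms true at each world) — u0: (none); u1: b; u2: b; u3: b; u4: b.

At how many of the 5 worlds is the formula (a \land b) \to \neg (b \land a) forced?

u0: forces it.
u1: forces it.
u2: forces it.
u3: forces it.
u4: forces it.
Worlds forcing the formula: {u0, u1, u2, u3, u4}.

5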